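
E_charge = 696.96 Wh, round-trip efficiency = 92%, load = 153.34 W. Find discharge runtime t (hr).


Step 1: E_discharge = eta/100 * E_charge = 92/100 * 696.96 = 641.2 Wh
Step 2: t = E_discharge / P = 641.2 / 153.34 = 4.182 hr

4.182 hr


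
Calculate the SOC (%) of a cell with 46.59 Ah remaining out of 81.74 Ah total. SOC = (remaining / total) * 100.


SOC = (remaining / total) * 100 = (46.59 / 81.74) * 100 = 57.00%

57.00%


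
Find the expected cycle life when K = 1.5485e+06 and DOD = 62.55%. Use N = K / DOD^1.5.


DOD^1.5 = 494.7
N = K / DOD^1.5 = 1.5485e+06 / 494.7 = 3130

3130 cycles


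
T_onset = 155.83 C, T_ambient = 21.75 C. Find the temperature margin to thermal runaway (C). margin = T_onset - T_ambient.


Safety margin = 155.83 C - 21.75 C = 134.08 C

134.08 C


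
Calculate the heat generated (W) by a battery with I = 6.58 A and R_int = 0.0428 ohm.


I^2 = 43.296
Q = 43.296 * 0.0428 = 1.853 W

1.853 W


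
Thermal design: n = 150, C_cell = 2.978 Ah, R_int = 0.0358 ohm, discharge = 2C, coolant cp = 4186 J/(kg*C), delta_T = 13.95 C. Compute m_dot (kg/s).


Step 1: I = 2 * 2.978 = 5.956 A
Step 2: Q_cell = I^2 * R = 5.956^2 * 0.0358 = 1.27 W
Step 3: Q_total = 150 * 1.27 = 190.5 W
Step 4: m_dot = Q_total / (cp * dT) = 190.5 / (4186 * 13.95) = 0.003262 kg/s

0.003262 kg/s


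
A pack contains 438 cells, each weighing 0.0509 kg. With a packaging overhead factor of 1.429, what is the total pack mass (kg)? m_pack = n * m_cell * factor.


Cell mass sum = 438 * 0.0509 = 22.294 kg
With overhead 1.429: m_pack = 22.294 * 1.429 = 31.86 kg

31.86 kg


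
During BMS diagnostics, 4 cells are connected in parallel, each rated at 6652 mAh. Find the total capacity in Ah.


Convert: C_cell = 6652 mAh = 6.652 Ah
C_total = 4 * 6.652 = 26.608 Ah

26.608 Ah


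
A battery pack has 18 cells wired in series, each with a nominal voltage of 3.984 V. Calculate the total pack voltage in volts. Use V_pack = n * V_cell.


V_pack = n * V_cell = 18 * 3.984 = 71.712 V

71.712 V


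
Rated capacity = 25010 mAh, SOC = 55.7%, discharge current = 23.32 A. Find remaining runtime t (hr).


Convert: C_total = 25010 mAh = 25.01 Ah
Step 1: remaining = SOC/100 * C_total = 55.7/100 * 25.01 = 13.931 Ah
Step 2: t = remaining / I = 13.931 / 23.32 = 0.5974 hr

0.5974 hr


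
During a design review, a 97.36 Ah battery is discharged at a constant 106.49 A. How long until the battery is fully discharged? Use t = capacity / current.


Runtime = 97.36 Ah / 106.49 A = 0.9143 hr

0.9143 hr


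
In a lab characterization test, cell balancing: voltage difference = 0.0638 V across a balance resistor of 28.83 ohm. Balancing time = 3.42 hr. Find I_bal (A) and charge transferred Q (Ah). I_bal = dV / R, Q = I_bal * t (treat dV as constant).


First, Ohm's law: I_bal = 0.0638 V / 28.83 ohm = 0.002213 A
Then Q = I * t = 0.002213 A * 3.42 hr = 0.007568 Ah

I=0.002213 A, Q=0.007568 Ah


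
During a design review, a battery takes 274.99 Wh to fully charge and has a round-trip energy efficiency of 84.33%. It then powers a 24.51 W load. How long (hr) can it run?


Step 1: E_discharge = eta/100 * E_charge = 84.33/100 * 274.99 = 231.9 Wh
Step 2: t = E_discharge / P = 231.9 / 24.51 = 9.461 hr

9.461 hr


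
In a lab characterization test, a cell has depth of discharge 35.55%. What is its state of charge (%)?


SOC = 100 - DOD = 100 - 35.55 = 64.45%

64.45%


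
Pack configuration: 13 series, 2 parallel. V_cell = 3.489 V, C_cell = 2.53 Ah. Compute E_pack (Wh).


E = Ns * Vcell * Np * Ccell = 13 * 3.489 * 2 * 2.53 = 229.5 Wh

229.5 Wh


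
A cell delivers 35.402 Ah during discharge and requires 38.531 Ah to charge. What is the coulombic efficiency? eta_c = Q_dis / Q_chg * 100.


eta_c = Q_dis / Q_chg * 100 = 35.402 / 38.531 * 100 = 91.88%

91.88%


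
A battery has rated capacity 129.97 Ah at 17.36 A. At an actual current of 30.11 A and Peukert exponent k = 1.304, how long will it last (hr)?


t_rated = C / I_rated = 129.97 / 17.36 = 7.4868 hr
(I_rated/I)^k = (0.57655)^1.304 = 0.48768
t = t_rated * (I_rated/I)^k = 7.4868 * 0.48768 = 3.651 hr

3.651 hr


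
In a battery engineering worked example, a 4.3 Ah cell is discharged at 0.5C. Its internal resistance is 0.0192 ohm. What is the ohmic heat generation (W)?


Step 1: I = C_rate * capacity = 0.5 * 4.3 = 2.15 A
Step 2: Q = I^2 * R = 2.15^2 * 0.0192 = 4.6225 * 0.0192 = 0.08875 W

0.08875 W


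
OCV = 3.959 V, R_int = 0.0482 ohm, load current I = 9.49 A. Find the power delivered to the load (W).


Step 1: V_terminal = OCV - I*R = 3.959 - 9.49 * 0.0482 = 3.5016 V
Step 2: P_out = V_terminal * I = 3.5016 * 9.49 = 33.23 W

33.23 W


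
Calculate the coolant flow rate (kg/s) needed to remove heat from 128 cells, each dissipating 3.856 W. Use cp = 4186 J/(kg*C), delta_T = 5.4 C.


Q_total = 128 * 3.856 = 493.57 W
m_dot = Q_total / (cp * dT) = 493.57 / (4186 * 5.4) = 0.02184 kg/s

0.02184 kg/s


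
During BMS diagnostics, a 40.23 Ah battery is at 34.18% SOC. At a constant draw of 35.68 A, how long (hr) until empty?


Step 1: remaining = SOC/100 * C_total = 34.18/100 * 40.23 = 13.751 Ah
Step 2: t = remaining / I = 13.751 / 35.68 = 0.3854 hr

0.3854 hr


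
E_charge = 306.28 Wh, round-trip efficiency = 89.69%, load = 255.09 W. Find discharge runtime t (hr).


Step 1: E_discharge = eta/100 * E_charge = 89.69/100 * 306.28 = 274.7 Wh
Step 2: t = E_discharge / P = 274.7 / 255.09 = 1.077 hr

1.077 hr


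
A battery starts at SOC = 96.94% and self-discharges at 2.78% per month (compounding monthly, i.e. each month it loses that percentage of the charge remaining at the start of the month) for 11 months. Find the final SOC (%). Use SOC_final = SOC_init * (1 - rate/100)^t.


decay = (1 - 2.78/100)^11 = 0.73335
SOC_final = 96.94 * 0.73335 = 71.09%

71.09%


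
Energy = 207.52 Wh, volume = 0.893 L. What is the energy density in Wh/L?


ED = E / V = 207.52 / 0.893 = 232.4 Wh/L

232.4 Wh/L


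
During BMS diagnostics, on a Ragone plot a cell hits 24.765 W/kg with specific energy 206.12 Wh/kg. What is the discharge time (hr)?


t = E / P = 206.12 / 24.765 = 8.323 hr

8.323 hr


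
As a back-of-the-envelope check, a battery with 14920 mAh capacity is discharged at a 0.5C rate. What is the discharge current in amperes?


Convert: capacity = 14920 mAh = 14.92 Ah
I = C_rate * capacity = 0.5 * 14.92 = 7.46 A

7.46 A


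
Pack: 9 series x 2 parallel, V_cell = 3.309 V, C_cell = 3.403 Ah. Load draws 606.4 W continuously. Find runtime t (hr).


Step 1: E_pack = Ns * V_cell * Np * C_cell = 9 * 3.309 * 2 * 3.403 = 202.69 Wh
Step 2: t = E_pack / P = 202.69 / 606.4 = 0.3343 hr

0.3343 hr


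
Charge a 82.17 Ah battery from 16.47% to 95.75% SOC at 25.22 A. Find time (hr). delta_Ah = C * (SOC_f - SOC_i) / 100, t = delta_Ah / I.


delta_Ah = 82.17 * (95.75 - 16.47) / 100 = 65.144 Ah
t = delta_Ah / I = 65.144 / 25.22 = 2.583 hr

2.583 hr


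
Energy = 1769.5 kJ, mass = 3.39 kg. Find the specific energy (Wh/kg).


Convert: E = 1769.5 kJ = 491.53 Wh
ED = E / m = 491.53 / 3.39 = 145.0 Wh/kg

145.0 Wh/kg


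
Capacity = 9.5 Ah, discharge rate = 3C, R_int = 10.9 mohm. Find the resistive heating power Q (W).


Convert: R = 10.9 mohm = 0.0109 ohm
Step 1: I = C_rate * capacity = 3 * 9.5 = 28.5 A
Step 2: Q = I^2 * R = 28.5^2 * 0.0109 = 812.25 * 0.0109 = 8.854 W

8.854 W


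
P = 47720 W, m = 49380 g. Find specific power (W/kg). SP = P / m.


Convert: m = 49380 g = 49.38 kg
SP = P / m = 47720 / 49.38 = 966.4 W/kg

966.4 W/kg


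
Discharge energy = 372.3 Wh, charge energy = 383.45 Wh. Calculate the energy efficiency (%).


eta_e = E_dis / E_chg * 100 = 372.3 / 383.45 * 100 = 97.09%

97.09%


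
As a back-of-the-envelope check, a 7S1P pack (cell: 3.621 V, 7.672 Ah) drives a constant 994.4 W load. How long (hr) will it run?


Step 1: E_pack = Ns * V_cell * Np * C_cell = 7 * 3.621 * 1 * 7.672 = 194.46 Wh
Step 2: t = E_pack / P = 194.46 / 994.4 = 0.1956 hr

0.1956 hr


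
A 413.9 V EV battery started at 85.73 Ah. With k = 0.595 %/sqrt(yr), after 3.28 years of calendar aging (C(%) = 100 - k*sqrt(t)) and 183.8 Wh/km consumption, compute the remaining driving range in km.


Step 1: capacity retention = 100 - 0.595 * sqrt(3.28) = 100 - 0.595 * 1.8111 = 98.922%
Step 2: C_now = 85.73 * 98.922/100 = 84.806 Ah
Step 3: E_pack = V * C_now = 413.9 * 84.806 = 35101 Wh
Step 4: range = E_pack / consumption = 35101 / 183.8 = 191.0 km

191.0 km


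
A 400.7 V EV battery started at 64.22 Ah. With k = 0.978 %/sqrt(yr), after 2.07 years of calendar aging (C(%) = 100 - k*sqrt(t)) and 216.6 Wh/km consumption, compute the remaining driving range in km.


Step 1: capacity retention = 100 - 0.978 * sqrt(2.07) = 100 - 0.978 * 1.4387 = 98.593%
Step 2: C_now = 64.22 * 98.593/100 = 63.316 Ah
Step 3: E_pack = V * C_now = 400.7 * 63.316 = 25371 Wh
Step 4: range = E_pack / consumption = 25371 / 216.6 = 117.1 km

117.1 km


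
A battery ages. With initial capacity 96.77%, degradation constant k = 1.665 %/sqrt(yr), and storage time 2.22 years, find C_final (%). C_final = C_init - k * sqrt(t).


Step 1: sqrt(2.22 yr) = 1.49
Step 2: drop = 1.665 * 1.49 = 2.4809
Step 3: C_final = 96.77 - 2.4809 = 94.29%

94.29%


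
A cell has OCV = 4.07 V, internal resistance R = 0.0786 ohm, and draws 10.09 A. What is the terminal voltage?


IR drop = 10.09 * 0.0786 = 0.79307 V
V = 4.07 - 0.79307 = 3.277 V

3.277 V


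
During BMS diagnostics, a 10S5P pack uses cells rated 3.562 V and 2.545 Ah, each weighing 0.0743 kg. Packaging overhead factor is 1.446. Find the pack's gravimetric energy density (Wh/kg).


Step 1: V_pack = 10 * 3.562 = 35.62 V
Step 2: C_pack = 5 * 2.545 = 12.725 Ah
Step 3: E_pack = V_pack * C_pack = 35.62 * 12.725 = 453.26 Wh
Step 4: m_pack = 10 * 5 * 0.0743 * 1.446 = 5.3719 kg
Step 5: ED = E_pack / m_pack = 453.26 / 5.3719 = 84.38 Wh/kg

84.38 Wh/kg


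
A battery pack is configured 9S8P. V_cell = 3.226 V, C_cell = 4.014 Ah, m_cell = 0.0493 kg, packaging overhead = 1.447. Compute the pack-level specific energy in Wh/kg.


Step 1: V_pack = 9 * 3.226 = 29.034 V
Step 2: C_pack = 8 * 4.014 = 32.112 Ah
Step 3: E_pack = V_pack * C_pack = 29.034 * 32.112 = 932.34 Wh
Step 4: m_pack = 9 * 8 * 0.0493 * 1.447 = 5.1363 kg
Step 5: ED = E_pack / m_pack = 932.34 / 5.1363 = 181.5 Wh/kg

181.5 Wh/kg


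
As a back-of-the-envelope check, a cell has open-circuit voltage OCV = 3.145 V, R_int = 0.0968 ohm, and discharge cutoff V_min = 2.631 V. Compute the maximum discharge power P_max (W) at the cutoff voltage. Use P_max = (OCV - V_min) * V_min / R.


dV = OCV - V_min = 0.514 V (so I_max = dV / R)
P_max = dV * V_min / R = 0.514 * 2.631 / 0.0968 = 13.97 W

13.97 W


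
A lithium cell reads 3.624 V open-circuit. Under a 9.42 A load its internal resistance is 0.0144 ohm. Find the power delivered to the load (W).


Step 1: V_terminal = OCV - I*R = 3.624 - 9.42 * 0.0144 = 3.4884 V
Step 2: P_out = V_terminal * I = 3.4884 * 9.42 = 32.86 W

32.86 W


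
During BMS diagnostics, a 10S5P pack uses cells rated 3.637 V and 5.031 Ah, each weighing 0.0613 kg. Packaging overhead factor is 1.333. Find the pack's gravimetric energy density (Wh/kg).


Step 1: V_pack = 10 * 3.637 = 36.37 V
Step 2: C_pack = 5 * 5.031 = 25.155 Ah
Step 3: E_pack = V_pack * C_pack = 36.37 * 25.155 = 914.89 Wh
Step 4: m_pack = 10 * 5 * 0.0613 * 1.333 = 4.0856 kg
Step 5: ED = E_pack / m_pack = 914.89 / 4.0856 = 223.9 Wh/kg

223.9 Wh/kg


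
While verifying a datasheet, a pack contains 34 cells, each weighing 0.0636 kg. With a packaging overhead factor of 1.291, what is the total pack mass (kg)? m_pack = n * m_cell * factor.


m_pack = n * m_cell * overhead = 34 * 0.0636 * 1.291 = 2.792 kg

2.792 kg


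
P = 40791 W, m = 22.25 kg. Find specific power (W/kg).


Specific power = 40791 W / 22.25 kg = 1833 W/kg

1833 W/kg


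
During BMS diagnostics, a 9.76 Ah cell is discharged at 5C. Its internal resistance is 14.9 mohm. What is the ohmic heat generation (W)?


Convert: R = 14.9 mohm = 0.0149 ohm
Step 1: I = C_rate * capacity = 5 * 9.76 = 48.8 A
Step 2: Q = I^2 * R = 48.8^2 * 0.0149 = 2381.4 * 0.0149 = 35.48 W

35.48 W


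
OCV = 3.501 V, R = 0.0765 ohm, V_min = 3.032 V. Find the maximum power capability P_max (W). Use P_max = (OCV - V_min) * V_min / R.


dV = OCV - V_min = 0.469 V (so I_max = dV / R)
P_max = dV * V_min / R = 0.469 * 3.032 / 0.0765 = 18.59 W

18.59 W


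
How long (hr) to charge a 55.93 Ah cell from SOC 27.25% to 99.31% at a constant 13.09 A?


Step 1: dSOC = 99.31% - 27.25% = 72.06%
Step 2: delta_Ah = 55.93 * 72.06 / 100 = 40.303 Ah
Step 3: t = 40.303 / 13.09 = 3.079 hr

3.079 hr


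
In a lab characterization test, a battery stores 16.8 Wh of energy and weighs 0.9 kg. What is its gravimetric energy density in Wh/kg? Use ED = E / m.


ED = E / m = 16.8 / 0.9 = 18.67 Wh/kg

18.67 Wh/kg


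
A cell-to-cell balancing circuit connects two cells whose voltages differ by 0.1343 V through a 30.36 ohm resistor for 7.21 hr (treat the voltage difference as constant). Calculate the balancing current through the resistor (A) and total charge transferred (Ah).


I_bal = dV / R = 0.1343 / 30.36 = 0.0044236 A
Q = I_bal * t = 0.0044236 * 7.21 = 0.03189 Ah

I=0.0044236 A, Q=0.03189 Ah


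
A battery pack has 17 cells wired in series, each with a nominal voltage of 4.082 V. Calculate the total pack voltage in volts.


Series voltages add: 17 * 4.082 V = 69.394 V

69.394 V


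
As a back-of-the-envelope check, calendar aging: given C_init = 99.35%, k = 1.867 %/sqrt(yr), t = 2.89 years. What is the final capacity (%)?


sqrt(t) = sqrt(2.89) = 1.7
C_final = 99.35 - 1.867 * 1.7 = 96.18%

96.18%


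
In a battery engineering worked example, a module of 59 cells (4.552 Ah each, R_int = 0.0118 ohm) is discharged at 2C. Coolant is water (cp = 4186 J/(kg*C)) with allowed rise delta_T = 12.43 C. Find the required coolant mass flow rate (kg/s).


Step 1: I = 2 * 4.552 = 9.104 A
Step 2: Q_cell = I^2 * R = 9.104^2 * 0.0118 = 0.97802 W
Step 3: Q_total = 59 * 0.97802 = 57.703 W
Step 4: m_dot = Q_total / (cp * dT) = 57.703 / (4186 * 12.43) = 0.001109 kg/s

0.001109 kg/s


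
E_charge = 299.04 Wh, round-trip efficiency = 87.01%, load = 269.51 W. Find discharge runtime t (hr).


Step 1: E_discharge = eta/100 * E_charge = 87.01/100 * 299.04 = 260.19 Wh
Step 2: t = E_discharge / P = 260.19 / 269.51 = 0.9654 hr

0.9654 hr


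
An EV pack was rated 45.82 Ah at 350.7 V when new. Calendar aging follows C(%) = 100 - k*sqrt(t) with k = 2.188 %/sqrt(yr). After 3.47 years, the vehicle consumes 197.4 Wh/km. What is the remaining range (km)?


Step 1: capacity retention = 100 - 2.188 * sqrt(3.47) = 100 - 2.188 * 1.8628 = 95.924%
Step 2: C_now = 45.82 * 95.924/100 = 43.952 Ah
Step 3: E_pack = V * C_now = 350.7 * 43.952 = 15414 Wh
Step 4: range = E_pack / consumption = 15414 / 197.4 = 78.09 km

78.09 km


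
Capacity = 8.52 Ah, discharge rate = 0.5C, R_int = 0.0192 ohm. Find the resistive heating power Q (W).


Step 1: I = C_rate * capacity = 0.5 * 8.52 = 4.26 A
Step 2: Q = I^2 * R = 4.26^2 * 0.0192 = 18.148 * 0.0192 = 0.3484 W

0.3484 W


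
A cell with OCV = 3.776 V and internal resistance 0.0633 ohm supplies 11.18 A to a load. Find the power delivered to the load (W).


Step 1: V_terminal = OCV - I*R = 3.776 - 11.18 * 0.0633 = 3.0683 V
Step 2: P_out = V_terminal * I = 3.0683 * 11.18 = 34.30 W

34.30 W


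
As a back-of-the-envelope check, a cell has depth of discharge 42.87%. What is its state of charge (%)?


SOC = 100 - DOD = 100 - 42.87 = 57.13%

57.13%


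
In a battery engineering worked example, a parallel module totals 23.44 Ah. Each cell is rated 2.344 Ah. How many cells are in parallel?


n = C_total / C_cell = 23.44 / 2.344 = 10

10


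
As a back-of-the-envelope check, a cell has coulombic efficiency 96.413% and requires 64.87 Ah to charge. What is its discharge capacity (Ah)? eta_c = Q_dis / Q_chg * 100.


Q_dis = eta/100 * Q_chg = 96.413/100 * 64.87 = 62.54 Ah

62.54 Ah


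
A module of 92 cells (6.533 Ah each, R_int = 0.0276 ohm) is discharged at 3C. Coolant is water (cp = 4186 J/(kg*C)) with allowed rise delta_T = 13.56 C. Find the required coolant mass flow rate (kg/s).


Step 1: I = 3 * 6.533 = 19.599 A
Step 2: Q_cell = I^2 * R = 19.599^2 * 0.0276 = 10.602 W
Step 3: Q_total = 92 * 10.602 = 975.38 W
Step 4: m_dot = Q_total / (cp * dT) = 975.38 / (4186 * 13.56) = 0.01718 kg/s

0.01718 kg/s


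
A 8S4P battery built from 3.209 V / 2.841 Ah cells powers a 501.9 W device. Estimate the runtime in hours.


Step 1: E_pack = Ns * V_cell * Np * C_cell = 8 * 3.209 * 4 * 2.841 = 291.74 Wh
Step 2: t = E_pack / P = 291.74 / 501.9 = 0.5813 hr

0.5813 hr


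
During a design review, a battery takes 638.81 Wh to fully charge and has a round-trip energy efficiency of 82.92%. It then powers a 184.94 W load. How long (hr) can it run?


Step 1: E_discharge = eta/100 * E_charge = 82.92/100 * 638.81 = 529.7 Wh
Step 2: t = E_discharge / P = 529.7 / 184.94 = 2.864 hr

2.864 hr


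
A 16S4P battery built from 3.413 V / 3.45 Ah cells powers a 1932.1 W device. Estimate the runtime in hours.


Step 1: E_pack = Ns * V_cell * Np * C_cell = 16 * 3.413 * 4 * 3.45 = 753.59 Wh
Step 2: t = E_pack / P = 753.59 / 1932.1 = 0.3900 hr

0.3900 hr


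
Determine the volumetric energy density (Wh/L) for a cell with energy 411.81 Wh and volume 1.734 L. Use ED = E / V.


Volumetric ED = 411.81 Wh / 1.734 L = 237.5 Wh/L

237.5 Wh/L


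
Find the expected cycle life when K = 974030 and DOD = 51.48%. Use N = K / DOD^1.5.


Step 1: DOD^1.5 = 51.48^1.5 = 369.37
Step 2: N = 974030 / 369.37 = 2637 cycles

2637 cycles


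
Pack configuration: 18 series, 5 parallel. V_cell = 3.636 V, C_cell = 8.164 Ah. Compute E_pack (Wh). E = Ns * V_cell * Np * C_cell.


E = Ns * Vcell * Np * Ccell = 18 * 3.636 * 5 * 8.164 = 2672 Wh

2672 Wh


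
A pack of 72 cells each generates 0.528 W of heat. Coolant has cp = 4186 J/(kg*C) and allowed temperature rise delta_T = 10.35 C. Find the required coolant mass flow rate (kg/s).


Step 1: Total heat Q = 72 * 0.528 W = 38.016 W
Step 2: denom = cp * dT = 4186 * 10.35 = 43325
Step 3: m_dot = 38.016 / 43325 = 8.775e-04 kg/s

8.775e-04 kg/s


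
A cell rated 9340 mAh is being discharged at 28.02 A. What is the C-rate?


Convert: capacity = 9340 mAh = 9.34 Ah
C_rate = I / capacity = 28.02 / 9.34 = 3C

3C


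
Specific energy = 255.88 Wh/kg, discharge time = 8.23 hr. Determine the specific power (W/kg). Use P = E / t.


P_specific = E / t = 255.88 / 8.23 = 31.09 W/kg

31.09 W/kg


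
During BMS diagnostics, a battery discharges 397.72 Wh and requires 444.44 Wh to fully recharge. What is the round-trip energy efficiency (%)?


Round-trip efficiency = 397.72/444.44 * 100% = 89.49%

89.49%


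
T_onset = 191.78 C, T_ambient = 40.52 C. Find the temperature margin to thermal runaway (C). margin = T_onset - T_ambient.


Safety margin = 191.78 C - 40.52 C = 151.26 C

151.26 C


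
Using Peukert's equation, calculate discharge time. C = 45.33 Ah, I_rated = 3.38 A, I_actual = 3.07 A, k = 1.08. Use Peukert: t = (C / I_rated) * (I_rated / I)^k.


Step 1: t_rated = C / I_rated = 45.33 / 3.38 = 13.411 hr
Step 2: ratio = 3.38 / 3.07 = 1.101
Step 3: ratio^k = 1.101^1.08 = 1.1095
Step 4: t = t_rated * ratio^k = 13.411 * 1.1095 = 14.88 hr

14.88 hr


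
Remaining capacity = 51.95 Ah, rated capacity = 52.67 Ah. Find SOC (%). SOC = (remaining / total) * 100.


SOC = (remaining / total) * 100 = (51.95 / 52.67) * 100 = 98.63%

98.63%


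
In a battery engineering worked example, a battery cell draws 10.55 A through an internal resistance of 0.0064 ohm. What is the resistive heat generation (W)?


Q = I^2 * R = 10.55^2 * 0.0064 = 0.7123 W

0.7123 W


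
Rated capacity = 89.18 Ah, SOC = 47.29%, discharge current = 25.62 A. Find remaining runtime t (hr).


Step 1: remaining = SOC/100 * C_total = 47.29/100 * 89.18 = 42.173 Ah
Step 2: t = remaining / I = 42.173 / 25.62 = 1.646 hr

1.646 hr


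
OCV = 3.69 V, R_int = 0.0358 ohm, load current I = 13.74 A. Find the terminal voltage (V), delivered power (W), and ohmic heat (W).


Step 1: V_terminal = OCV - I*R = 3.69 - 13.74 * 0.0358 = 3.1981 V
Step 2: P_out = V_terminal * I = 3.1981 * 13.74 = 43.94 W
Step 3: Q = I^2 * R = 13.74^2 * 0.0358 = 6.759 W

V=3.1981 V, P=43.94 W, Q=6.759 W


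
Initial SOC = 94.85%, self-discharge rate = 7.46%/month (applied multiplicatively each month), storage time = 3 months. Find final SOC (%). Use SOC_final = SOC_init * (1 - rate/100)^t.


decay = (1 - 7.46/100)^3 = 0.79248
SOC_final = 94.85 * 0.79248 = 75.17%

75.17%


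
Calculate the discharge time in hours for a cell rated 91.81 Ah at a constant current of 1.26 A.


Runtime = 91.81 Ah / 1.26 A = 72.87 hr

72.87 hr


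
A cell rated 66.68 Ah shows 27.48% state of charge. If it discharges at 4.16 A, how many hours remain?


Step 1: remaining = SOC/100 * C_total = 27.48/100 * 66.68 = 18.324 Ah
Step 2: t = remaining / I = 18.324 / 4.16 = 4.405 hr

4.405 hr


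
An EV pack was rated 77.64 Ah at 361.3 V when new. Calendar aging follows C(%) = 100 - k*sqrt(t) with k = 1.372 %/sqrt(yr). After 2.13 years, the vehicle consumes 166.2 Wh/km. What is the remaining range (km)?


Step 1: capacity retention = 100 - 1.372 * sqrt(2.13) = 100 - 1.372 * 1.4595 = 97.998%
Step 2: C_now = 77.64 * 97.998/100 = 76.086 Ah
Step 3: E_pack = V * C_now = 361.3 * 76.086 = 27490 Wh
Step 4: range = E_pack / consumption = 27490 / 166.2 = 165.4 km

165.4 km


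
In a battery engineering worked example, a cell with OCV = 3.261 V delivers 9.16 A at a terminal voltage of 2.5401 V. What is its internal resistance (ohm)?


R = (OCV - V) / I = (3.261 - 2.5401) / 9.16 = 0.07870 ohm

0.07870 ohm


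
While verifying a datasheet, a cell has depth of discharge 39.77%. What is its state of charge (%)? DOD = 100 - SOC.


SOC = 100 - DOD = 100 - 39.77 = 60.23%

60.23%


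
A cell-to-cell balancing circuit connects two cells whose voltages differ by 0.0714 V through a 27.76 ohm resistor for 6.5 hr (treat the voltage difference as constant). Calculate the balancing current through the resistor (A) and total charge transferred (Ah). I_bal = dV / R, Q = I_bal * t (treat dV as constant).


First, Ohm's law: I_bal = 0.0714 V / 27.76 ohm = 0.002572 A
Then Q = I * t = 0.002572 A * 6.5 hr = 0.01672 Ah

I=0.002572 A, Q=0.01672 Ah


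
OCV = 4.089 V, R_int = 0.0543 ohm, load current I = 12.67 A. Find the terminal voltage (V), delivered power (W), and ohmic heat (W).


Step 1: V_terminal = OCV - I*R = 4.089 - 12.67 * 0.0543 = 3.401 V
Step 2: P_out = V_terminal * I = 3.401 * 12.67 = 43.09 W
Step 3: Q = I^2 * R = 12.67^2 * 0.0543 = 8.717 W

V=3.401 V, P=43.09 W, Q=8.717 W


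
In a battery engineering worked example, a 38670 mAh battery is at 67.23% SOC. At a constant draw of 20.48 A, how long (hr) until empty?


Convert: C_total = 38670 mAh = 38.67 Ah
Step 1: remaining = SOC/100 * C_total = 67.23/100 * 38.67 = 25.998 Ah
Step 2: t = remaining / I = 25.998 / 20.48 = 1.269 hr

1.269 hr


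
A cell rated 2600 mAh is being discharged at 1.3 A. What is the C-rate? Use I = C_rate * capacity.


Convert: capacity = 2600 mAh = 2.6 Ah
C_rate = I / capacity = 1.3 / 2.6 = 0.5C

0.5C


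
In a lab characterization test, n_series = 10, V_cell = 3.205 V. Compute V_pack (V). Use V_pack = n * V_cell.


Series voltages add: 10 * 3.205 V = 32.05 V

32.05 V


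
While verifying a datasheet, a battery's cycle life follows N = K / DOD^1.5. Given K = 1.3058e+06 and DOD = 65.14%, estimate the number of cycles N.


DOD^1.5 = 525.74
N = K / DOD^1.5 = 1.3058e+06 / 525.74 = 2484

2484 cycles


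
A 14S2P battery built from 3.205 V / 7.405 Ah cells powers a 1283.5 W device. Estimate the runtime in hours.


Step 1: E_pack = Ns * V_cell * Np * C_cell = 14 * 3.205 * 2 * 7.405 = 664.52 Wh
Step 2: t = E_pack / P = 664.52 / 1283.5 = 0.5177 hr

0.5177 hr


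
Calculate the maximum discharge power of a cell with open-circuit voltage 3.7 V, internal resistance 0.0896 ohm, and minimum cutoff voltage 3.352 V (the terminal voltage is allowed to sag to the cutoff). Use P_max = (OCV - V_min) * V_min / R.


dV = OCV - V_min = 0.348 V (so I_max = dV / R)
P_max = dV * V_min / R = 0.348 * 3.352 / 0.0896 = 13.02 W

13.02 W


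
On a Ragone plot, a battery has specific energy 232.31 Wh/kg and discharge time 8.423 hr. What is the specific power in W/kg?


P_specific = E / t = 232.31 / 8.423 = 27.58 W/kg

27.58 W/kg


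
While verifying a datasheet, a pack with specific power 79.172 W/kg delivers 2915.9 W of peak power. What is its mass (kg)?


m = P / SP = 2915.9 / 79.172 = 36.83 kg

36.83 kg


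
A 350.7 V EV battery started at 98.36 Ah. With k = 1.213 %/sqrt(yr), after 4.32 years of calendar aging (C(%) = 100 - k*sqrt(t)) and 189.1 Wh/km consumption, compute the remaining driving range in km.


Step 1: capacity retention = 100 - 1.213 * sqrt(4.32) = 100 - 1.213 * 2.0785 = 97.479%
Step 2: C_now = 98.36 * 97.479/100 = 95.88 Ah
Step 3: E_pack = V * C_now = 350.7 * 95.88 = 33625 Wh
Step 4: range = E_pack / consumption = 33625 / 189.1 = 177.8 km

177.8 km


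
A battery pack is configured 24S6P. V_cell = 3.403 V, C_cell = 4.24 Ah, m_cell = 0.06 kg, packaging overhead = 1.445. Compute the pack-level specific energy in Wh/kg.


Step 1: V_pack = 24 * 3.403 = 81.672 V
Step 2: C_pack = 6 * 4.24 = 25.44 Ah
Step 3: E_pack = V_pack * C_pack = 81.672 * 25.44 = 2077.7 Wh
Step 4: m_pack = 24 * 6 * 0.06 * 1.445 = 12.485 kg
Step 5: ED = E_pack / m_pack = 2077.7 / 12.485 = 166.4 Wh/kg

166.4 Wh/kg


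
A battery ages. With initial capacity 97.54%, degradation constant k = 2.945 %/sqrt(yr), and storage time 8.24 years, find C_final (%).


sqrt(t) = sqrt(8.24) = 2.8705
C_final = 97.54 - 2.945 * 2.8705 = 89.09%

89.09%


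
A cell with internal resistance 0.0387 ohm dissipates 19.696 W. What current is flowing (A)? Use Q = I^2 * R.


I = sqrt(Q / R) = sqrt(19.696 / 0.0387) = sqrt(508.94) = 22.56 A

22.56 A


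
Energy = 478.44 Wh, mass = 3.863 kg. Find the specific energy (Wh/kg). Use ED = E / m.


Specific energy = 478.44 Wh / 3.863 kg = 123.9 Wh/kg

123.9 Wh/kg


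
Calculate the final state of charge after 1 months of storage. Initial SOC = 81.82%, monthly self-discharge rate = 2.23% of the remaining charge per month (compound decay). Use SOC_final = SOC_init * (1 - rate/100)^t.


Monthly retention factor = 1 - 2.23/100 = 0.9777
Over 1 months: factor^1 = 0.9777
SOC_final = 81.82 * 0.9777 = 80.00%

80.00%


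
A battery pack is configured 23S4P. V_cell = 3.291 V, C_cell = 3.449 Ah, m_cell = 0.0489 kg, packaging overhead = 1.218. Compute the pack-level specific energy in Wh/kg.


Step 1: V_pack = 23 * 3.291 = 75.693 V
Step 2: C_pack = 4 * 3.449 = 13.796 Ah
Step 3: E_pack = V_pack * C_pack = 75.693 * 13.796 = 1044.3 Wh
Step 4: m_pack = 23 * 4 * 0.0489 * 1.218 = 5.4795 kg
Step 5: ED = E_pack / m_pack = 1044.3 / 5.4795 = 190.6 Wh/kg

190.6 Wh/kg


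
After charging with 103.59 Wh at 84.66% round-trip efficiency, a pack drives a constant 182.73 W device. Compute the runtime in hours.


Step 1: E_discharge = eta/100 * E_charge = 84.66/100 * 103.59 = 87.699 Wh
Step 2: t = E_discharge / P = 87.699 / 182.73 = 0.4799 hr

0.4799 hr


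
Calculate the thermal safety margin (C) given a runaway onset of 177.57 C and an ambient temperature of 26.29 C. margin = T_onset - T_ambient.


Safety margin = 177.57 C - 26.29 C = 151.28 C

151.28 C


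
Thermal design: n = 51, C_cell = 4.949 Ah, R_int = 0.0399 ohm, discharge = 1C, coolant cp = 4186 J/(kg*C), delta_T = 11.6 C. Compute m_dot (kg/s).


Step 1: I = 1 * 4.949 = 4.949 A
Step 2: Q_cell = I^2 * R = 4.949^2 * 0.0399 = 0.97725 W
Step 3: Q_total = 51 * 0.97725 = 49.84 W
Step 4: m_dot = Q_total / (cp * dT) = 49.84 / (4186 * 11.6) = 0.001026 kg/s

0.001026 kg/s


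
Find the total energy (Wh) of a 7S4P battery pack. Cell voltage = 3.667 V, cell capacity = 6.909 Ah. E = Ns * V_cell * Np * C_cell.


V_pack = 7 * 3.667 = 25.669 V
C_pack = 4 * 6.909 = 27.636 Ah
E = V_pack * C_pack = 25.669 * 27.636 = 709.4 Wh

709.4 Wh


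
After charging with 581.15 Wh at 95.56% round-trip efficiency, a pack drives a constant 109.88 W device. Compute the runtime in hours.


Step 1: E_discharge = eta/100 * E_charge = 95.56/100 * 581.15 = 555.35 Wh
Step 2: t = E_discharge / P = 555.35 / 109.88 = 5.054 hr

5.054 hr


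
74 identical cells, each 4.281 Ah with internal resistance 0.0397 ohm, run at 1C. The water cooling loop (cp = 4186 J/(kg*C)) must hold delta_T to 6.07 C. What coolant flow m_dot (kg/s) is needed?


Step 1: I = 1 * 4.281 = 4.281 A
Step 2: Q_cell = I^2 * R = 4.281^2 * 0.0397 = 0.72758 W
Step 3: Q_total = 74 * 0.72758 = 53.841 W
Step 4: m_dot = Q_total / (cp * dT) = 53.841 / (4186 * 6.07) = 0.002119 kg/s

0.002119 kg/s


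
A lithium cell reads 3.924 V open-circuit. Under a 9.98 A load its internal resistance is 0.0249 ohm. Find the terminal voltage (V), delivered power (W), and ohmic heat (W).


Step 1: V_terminal = OCV - I*R = 3.924 - 9.98 * 0.0249 = 3.6755 V
Step 2: P_out = V_terminal * I = 3.6755 * 9.98 = 36.68 W
Step 3: Q = I^2 * R = 9.98^2 * 0.0249 = 2.480 W

V=3.6755 V, P=36.68 W, Q=2.480 W


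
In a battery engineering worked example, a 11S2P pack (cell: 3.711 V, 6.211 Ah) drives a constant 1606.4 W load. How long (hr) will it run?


Step 1: E_pack = Ns * V_cell * Np * C_cell = 11 * 3.711 * 2 * 6.211 = 507.08 Wh
Step 2: t = E_pack / P = 507.08 / 1606.4 = 0.3157 hr

0.3157 hr


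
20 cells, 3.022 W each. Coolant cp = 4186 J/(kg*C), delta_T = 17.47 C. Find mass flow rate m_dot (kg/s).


Q_total = 20 * 3.022 = 60.44 W
m_dot = Q_total / (cp * dT) = 60.44 / (4186 * 17.47) = 8.265e-04 kg/s

8.265e-04 kg/s


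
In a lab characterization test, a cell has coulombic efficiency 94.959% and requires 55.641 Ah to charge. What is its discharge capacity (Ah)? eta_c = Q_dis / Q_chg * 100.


Q_dis = eta/100 * Q_chg = 94.959/100 * 55.641 = 52.84 Ah

52.84 Ah


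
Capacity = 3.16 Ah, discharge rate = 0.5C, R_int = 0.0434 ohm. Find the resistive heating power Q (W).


Step 1: I = C_rate * capacity = 0.5 * 3.16 = 1.58 A
Step 2: Q = I^2 * R = 1.58^2 * 0.0434 = 2.4964 * 0.0434 = 0.1083 W

0.1083 W


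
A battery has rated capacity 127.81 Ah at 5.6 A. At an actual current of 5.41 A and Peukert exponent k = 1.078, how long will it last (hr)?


Step 1: t_rated = C / I_rated = 127.81 / 5.6 = 22.823 hr
Step 2: ratio = 5.6 / 5.41 = 1.0351
Step 3: ratio^k = 1.0351^1.078 = 1.0379
Step 4: t = t_rated * ratio^k = 22.823 * 1.0379 = 23.69 hr

23.69 hr


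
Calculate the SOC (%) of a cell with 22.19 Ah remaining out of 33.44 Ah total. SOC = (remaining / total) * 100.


SOC% = 22.19 / 33.44 * 100 = 66.36%

66.36%


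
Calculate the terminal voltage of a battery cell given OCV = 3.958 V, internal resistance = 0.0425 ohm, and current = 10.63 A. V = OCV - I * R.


IR drop = 10.63 * 0.0425 = 0.45178 V
V = 3.958 - 0.45178 = 3.506 V

3.506 V


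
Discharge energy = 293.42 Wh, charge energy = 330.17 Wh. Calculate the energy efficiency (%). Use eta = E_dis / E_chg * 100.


Round-trip efficiency = 293.42/330.17 * 100% = 88.87%

88.87%


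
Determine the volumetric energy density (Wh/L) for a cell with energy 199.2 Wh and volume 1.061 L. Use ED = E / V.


ED = E / V = 199.2 / 1.061 = 187.7 Wh/L

187.7 Wh/L


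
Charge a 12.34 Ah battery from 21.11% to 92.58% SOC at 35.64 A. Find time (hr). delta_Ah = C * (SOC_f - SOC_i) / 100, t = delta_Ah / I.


Step 1: dSOC = 92.58% - 21.11% = 71.47%
Step 2: delta_Ah = 12.34 * 71.47 / 100 = 8.8194 Ah
Step 3: t = 8.8194 / 35.64 = 0.2475 hr

0.2475 hr


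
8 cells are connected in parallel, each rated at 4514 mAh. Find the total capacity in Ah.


Convert: C_cell = 4514 mAh = 4.514 Ah
C_total = 8 * 4.514 = 36.112 Ah

36.112 Ah


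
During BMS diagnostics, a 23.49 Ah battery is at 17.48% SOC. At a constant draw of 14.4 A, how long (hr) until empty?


Step 1: remaining = SOC/100 * C_total = 17.48/100 * 23.49 = 4.1061 Ah
Step 2: t = remaining / I = 4.1061 / 14.4 = 0.2851 hr

0.2851 hr


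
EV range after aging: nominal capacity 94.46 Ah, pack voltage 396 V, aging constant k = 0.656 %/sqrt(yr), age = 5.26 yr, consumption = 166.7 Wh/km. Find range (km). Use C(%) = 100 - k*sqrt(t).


Step 1: capacity retention = 100 - 0.656 * sqrt(5.26) = 100 - 0.656 * 2.2935 = 98.495%
Step 2: C_now = 94.46 * 98.495/100 = 93.038 Ah
Step 3: E_pack = V * C_now = 396 * 93.038 = 36843 Wh
Step 4: range = E_pack / consumption = 36843 / 166.7 = 221.0 km

221.0 km


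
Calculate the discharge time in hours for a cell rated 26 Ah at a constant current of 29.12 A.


Runtime = 26 Ah / 29.12 A = 0.8929 hr

0.8929 hr


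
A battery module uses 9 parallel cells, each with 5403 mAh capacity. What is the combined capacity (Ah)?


Convert: C_cell = 5403 mAh = 5.403 Ah
C_total = 9 * 5.403 = 48.627 Ah

48.627 Ah


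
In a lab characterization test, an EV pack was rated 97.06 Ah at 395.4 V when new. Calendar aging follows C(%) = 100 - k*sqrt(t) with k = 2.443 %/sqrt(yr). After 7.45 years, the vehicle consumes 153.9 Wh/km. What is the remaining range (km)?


Step 1: capacity retention = 100 - 2.443 * sqrt(7.45) = 100 - 2.443 * 2.7295 = 93.332%
Step 2: C_now = 97.06 * 93.332/100 = 90.588 Ah
Step 3: E_pack = V * C_now = 395.4 * 90.588 = 35818 Wh
Step 4: range = E_pack / consumption = 35818 / 153.9 = 232.7 km

232.7 km


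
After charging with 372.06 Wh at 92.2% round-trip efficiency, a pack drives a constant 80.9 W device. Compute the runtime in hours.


Step 1: E_discharge = eta/100 * E_charge = 92.2/100 * 372.06 = 343.04 Wh
Step 2: t = E_discharge / P = 343.04 / 80.9 = 4.240 hr

4.240 hr


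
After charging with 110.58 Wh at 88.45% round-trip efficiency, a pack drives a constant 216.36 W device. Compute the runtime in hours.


Step 1: E_discharge = eta/100 * E_charge = 88.45/100 * 110.58 = 97.808 Wh
Step 2: t = E_discharge / P = 97.808 / 216.36 = 0.4521 hr

0.4521 hr


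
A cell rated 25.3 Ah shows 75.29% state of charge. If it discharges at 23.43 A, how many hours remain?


Step 1: remaining = SOC/100 * C_total = 75.29/100 * 25.3 = 19.048 Ah
Step 2: t = remaining / I = 19.048 / 23.43 = 0.8130 hr

0.8130 hr


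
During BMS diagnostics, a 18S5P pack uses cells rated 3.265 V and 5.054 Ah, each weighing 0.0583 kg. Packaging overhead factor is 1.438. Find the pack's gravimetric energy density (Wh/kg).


Step 1: V_pack = 18 * 3.265 = 58.77 V
Step 2: C_pack = 5 * 5.054 = 25.27 Ah
Step 3: E_pack = V_pack * C_pack = 58.77 * 25.27 = 1485.1 Wh
Step 4: m_pack = 18 * 5 * 0.0583 * 1.438 = 7.5452 kg
Step 5: ED = E_pack / m_pack = 1485.1 / 7.5452 = 196.8 Wh/kg

196.8 Wh/kg


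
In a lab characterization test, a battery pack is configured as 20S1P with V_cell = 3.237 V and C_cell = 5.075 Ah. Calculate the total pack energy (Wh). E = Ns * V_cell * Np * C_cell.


E = Ns * Vcell * Np * Ccell = 20 * 3.237 * 1 * 5.075 = 328.6 Wh

328.6 Wh


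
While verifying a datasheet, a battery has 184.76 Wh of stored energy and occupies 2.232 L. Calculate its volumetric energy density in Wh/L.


Volumetric ED = 184.76 Wh / 2.232 L = 82.78 Wh/L

82.78 Wh/L


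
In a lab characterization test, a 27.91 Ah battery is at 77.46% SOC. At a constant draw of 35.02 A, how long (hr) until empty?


Step 1: remaining = SOC/100 * C_total = 77.46/100 * 27.91 = 21.619 Ah
Step 2: t = remaining / I = 21.619 / 35.02 = 0.6173 hr

0.6173 hr


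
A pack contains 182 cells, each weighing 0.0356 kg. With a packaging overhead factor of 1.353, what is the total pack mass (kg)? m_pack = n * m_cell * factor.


m_pack = n * m_cell * overhead = 182 * 0.0356 * 1.353 = 8.766 kg

8.766 kg


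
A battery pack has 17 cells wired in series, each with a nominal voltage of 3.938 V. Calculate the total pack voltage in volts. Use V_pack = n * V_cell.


V_pack = n * V_cell = 17 * 3.938 = 66.946 V

66.946 V


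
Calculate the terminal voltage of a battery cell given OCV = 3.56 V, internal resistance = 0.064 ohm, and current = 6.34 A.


IR drop = 6.34 * 0.064 = 0.40576 V
V = 3.56 - 0.40576 = 3.154 V

3.154 V


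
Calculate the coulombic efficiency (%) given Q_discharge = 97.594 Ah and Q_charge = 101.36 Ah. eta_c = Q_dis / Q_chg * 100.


eta_c = Q_dis / Q_chg * 100 = 97.594 / 101.36 * 100 = 96.28%

96.28%


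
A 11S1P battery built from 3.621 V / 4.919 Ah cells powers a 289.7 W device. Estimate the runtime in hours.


Step 1: E_pack = Ns * V_cell * Np * C_cell = 11 * 3.621 * 1 * 4.919 = 195.93 Wh
Step 2: t = E_pack / P = 195.93 / 289.7 = 0.6763 hr

0.6763 hr


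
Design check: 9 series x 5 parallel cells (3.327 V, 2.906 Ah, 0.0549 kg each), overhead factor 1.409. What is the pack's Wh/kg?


Step 1: V_pack = 9 * 3.327 = 29.943 V
Step 2: C_pack = 5 * 2.906 = 14.53 Ah
Step 3: E_pack = V_pack * C_pack = 29.943 * 14.53 = 435.07 Wh
Step 4: m_pack = 9 * 5 * 0.0549 * 1.409 = 3.4809 kg
Step 5: ED = E_pack / m_pack = 435.07 / 3.4809 = 125.0 Wh/kg

125.0 Wh/kg


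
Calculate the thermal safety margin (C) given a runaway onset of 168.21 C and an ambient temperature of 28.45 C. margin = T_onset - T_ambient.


margin = T_onset - T_ambient = 168.21 - 28.45 = 139.76 C

139.76 C


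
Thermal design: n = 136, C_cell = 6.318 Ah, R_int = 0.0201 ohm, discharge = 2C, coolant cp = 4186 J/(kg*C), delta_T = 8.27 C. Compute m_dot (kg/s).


Step 1: I = 2 * 6.318 = 12.636 A
Step 2: Q_cell = I^2 * R = 12.636^2 * 0.0201 = 3.2093 W
Step 3: Q_total = 136 * 3.2093 = 436.46 W
Step 4: m_dot = Q_total / (cp * dT) = 436.46 / (4186 * 8.27) = 0.01261 kg/s

0.01261 kg/s


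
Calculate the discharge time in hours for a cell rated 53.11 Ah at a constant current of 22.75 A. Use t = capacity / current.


Runtime = 53.11 Ah / 22.75 A = 2.335 hr

2.335 hr


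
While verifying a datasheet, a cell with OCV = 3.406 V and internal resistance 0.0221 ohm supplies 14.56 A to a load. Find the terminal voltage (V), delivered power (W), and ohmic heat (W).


Step 1: V_terminal = OCV - I*R = 3.406 - 14.56 * 0.0221 = 3.0842 V
Step 2: P_out = V_terminal * I = 3.0842 * 14.56 = 44.91 W
Step 3: Q = I^2 * R = 14.56^2 * 0.0221 = 4.685 W

V=3.0842 V, P=44.91 W, Q=4.685 W


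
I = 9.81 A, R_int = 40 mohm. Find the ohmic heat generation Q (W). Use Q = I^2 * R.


Convert: R = 40 mohm = 0.04 ohm
Q = I^2 * R = 9.81^2 * 0.04 = 3.849 W

3.849 W


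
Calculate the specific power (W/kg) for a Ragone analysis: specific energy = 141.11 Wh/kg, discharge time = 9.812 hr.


Specific power = 141.11 Wh/kg / 9.812 hr = 14.38 W/kg

14.38 W/kg


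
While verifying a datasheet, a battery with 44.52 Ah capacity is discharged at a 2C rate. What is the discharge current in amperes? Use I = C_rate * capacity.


At 2C: I = 2 * 44.52 Ah = 89.04 A

89.04 A


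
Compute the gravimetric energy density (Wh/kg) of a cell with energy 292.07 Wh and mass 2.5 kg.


Specific energy = 292.07 Wh / 2.5 kg = 116.8 Wh/kg

116.8 Wh/kg


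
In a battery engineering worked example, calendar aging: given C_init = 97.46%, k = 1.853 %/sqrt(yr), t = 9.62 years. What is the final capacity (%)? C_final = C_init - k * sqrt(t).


sqrt(t) = sqrt(9.62) = 3.1016
C_final = 97.46 - 1.853 * 3.1016 = 91.71%

91.71%


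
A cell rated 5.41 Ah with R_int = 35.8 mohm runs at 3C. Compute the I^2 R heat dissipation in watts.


Convert: R = 35.8 mohm = 0.0358 ohm
Step 1: I = C_rate * capacity = 3 * 5.41 = 16.23 A
Step 2: Q = I^2 * R = 16.23^2 * 0.0358 = 263.41 * 0.0358 = 9.430 W

9.430 W


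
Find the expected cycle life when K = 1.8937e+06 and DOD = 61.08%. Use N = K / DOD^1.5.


Step 1: DOD^1.5 = 61.08^1.5 = 477.36
Step 2: N = 1.8937e+06 / 477.36 = 3967 cycles

3967 cycles
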